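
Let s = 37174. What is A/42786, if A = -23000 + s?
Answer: 7087/21393 ≈ 0.33128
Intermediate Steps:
A = 14174 (A = -23000 + 37174 = 14174)
A/42786 = 14174/42786 = 14174*(1/42786) = 7087/21393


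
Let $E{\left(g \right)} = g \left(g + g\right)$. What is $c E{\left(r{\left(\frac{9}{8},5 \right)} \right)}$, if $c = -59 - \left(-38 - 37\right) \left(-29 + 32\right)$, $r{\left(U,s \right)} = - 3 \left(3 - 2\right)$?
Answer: $2988$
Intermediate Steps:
$r{\left(U,s \right)} = -3$ ($r{\left(U,s \right)} = \left(-3\right) 1 = -3$)
$c = 166$ ($c = -59 - \left(-75\right) 3 = -59 - -225 = -59 + 225 = 166$)
$E{\left(g \right)} = 2 g^{2}$ ($E{\left(g \right)} = g 2 g = 2 g^{2}$)
$c E{\left(r{\left(\frac{9}{8},5 \right)} \right)} = 166 \cdot 2 \left(-3\right)^{2} = 166 \cdot 2 \cdot 9 = 166 \cdot 18 = 2988$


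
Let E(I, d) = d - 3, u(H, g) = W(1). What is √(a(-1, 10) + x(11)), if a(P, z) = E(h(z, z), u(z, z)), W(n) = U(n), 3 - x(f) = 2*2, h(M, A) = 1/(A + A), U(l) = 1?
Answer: I*√3 ≈ 1.732*I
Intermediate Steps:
h(M, A) = 1/(2*A)
x(f) = -1 (x(f) = 3 - 2*2 = 3 - 1*4 = 3 - 4 = -1)
W(n) = 1
u(H, g) = 1
E(I, d) = -3 + d
a(P, z) = -2 (a(P, z) = -3 + 1 = -2)
√(a(-1, 10) + x(11)) = √(-2 - 1) = √(-3) = I*√3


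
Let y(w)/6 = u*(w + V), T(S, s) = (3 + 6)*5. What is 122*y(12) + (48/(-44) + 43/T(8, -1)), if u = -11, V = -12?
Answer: -67/495 ≈ -0.13535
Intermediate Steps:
T(S, s) = 45 (T(S, s) = 9*5 = 45)
y(w) = 792 - 66*w (y(w) = 6*(-11*(w - 12)) = 6*(-11*(-12 + w)) = 6*(132 - 11*w) = 792 - 66*w)
122*y(12) + (48/(-44) + 43/T(8, -1)) = 122*(792 - 66*12) + (48/(-44) + 43/45) = 122*(792 - 792) + (48*(-1/44) + 43*(1/45)) = 122*0 + (-12/11 + 43/45) = 0 - 67/495 = -67/495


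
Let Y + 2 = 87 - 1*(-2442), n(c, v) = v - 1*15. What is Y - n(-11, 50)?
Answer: 2492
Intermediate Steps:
n(c, v) = -15 + v (n(c, v) = v - 15 = -15 + v)
Y = 2527 (Y = -2 + (87 - 1*(-2442)) = -2 + (87 + 2442) = -2 + 2529 = 2527)
Y - n(-11, 50) = 2527 - (-15 + 50) = 2527 - 1*35 = 2527 - 35 = 2492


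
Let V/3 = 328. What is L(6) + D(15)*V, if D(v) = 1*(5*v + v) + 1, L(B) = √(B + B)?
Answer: 89544 + 2*√3 ≈ 89548.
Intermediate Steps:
L(B) = √2*√B (L(B) = √(2*B) = √2*√B)
V = 984 (V = 3*328 = 984)
D(v) = 1 + 6*v (D(v) = 1*(6*v) + 1 = 6*v + 1 = 1 + 6*v)
L(6) + D(15)*V = √2*√6 + (1 + 6*15)*984 = 2*√3 + (1 + 90)*984 = 2*√3 + 91*984 = 2*√3 + 89544 = 89544 + 2*√3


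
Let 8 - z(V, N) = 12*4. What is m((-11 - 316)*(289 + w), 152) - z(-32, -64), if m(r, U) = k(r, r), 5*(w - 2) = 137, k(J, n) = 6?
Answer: 46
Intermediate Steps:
w = 147/5 (w = 2 + (⅕)*137 = 2 + 137/5 = 147/5 ≈ 29.400)
z(V, N) = -40 (z(V, N) = 8 - 12*4 = 8 - 1*48 = 8 - 48 = -40)
m(r, U) = 6
m((-11 - 316)*(289 + w), 152) - z(-32, -64) = 6 - 1*(-40) = 6 + 40 = 46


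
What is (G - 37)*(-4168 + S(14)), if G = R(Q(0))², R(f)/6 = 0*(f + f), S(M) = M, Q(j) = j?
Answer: 153698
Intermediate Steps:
R(f) = 0 (R(f) = 6*(0*(f + f)) = 6*(0*(2*f)) = 6*0 = 0)
G = 0 (G = 0² = 0)
(G - 37)*(-4168 + S(14)) = (0 - 37)*(-4168 + 14) = -37*(-4154) = 153698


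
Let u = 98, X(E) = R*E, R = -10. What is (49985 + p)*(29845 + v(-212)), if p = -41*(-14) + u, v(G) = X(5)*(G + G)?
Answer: 2585786565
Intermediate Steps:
X(E) = -10*E
v(G) = -100*G (v(G) = (-10*5)*(G + G) = -100*G)
p = 672 (p = -41*(-14) + 98 = 574 + 98 = 672)
(49985 + p)*(29845 + v(-212)) = (49985 + 672)*(29845 - 100*(-212)) = 50657*(29845 + 21200) = 50657*51045 = 2585786565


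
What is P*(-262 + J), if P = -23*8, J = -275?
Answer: 98808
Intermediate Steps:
P = -184
P*(-262 + J) = -184*(-262 - 275) = -184*(-537) = 98808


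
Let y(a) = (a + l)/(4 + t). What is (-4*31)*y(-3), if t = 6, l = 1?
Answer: 124/5 ≈ 24.800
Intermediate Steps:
y(a) = 1/10 + a/10 (y(a) = (a + 1)/(4 + 6) = (1 + a)/10 = (1 + a)*(1/10) = 1/10 + a/10)
(-4*31)*y(-3) = (-4*31)*(1/10 + (1/10)*(-3)) = -124*(1/10 - 3/10) = -124*(-1/5) = 124/5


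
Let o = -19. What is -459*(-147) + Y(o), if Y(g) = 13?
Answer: 67486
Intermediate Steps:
-459*(-147) + Y(o) = -459*(-147) + 13 = 67473 + 13 = 67486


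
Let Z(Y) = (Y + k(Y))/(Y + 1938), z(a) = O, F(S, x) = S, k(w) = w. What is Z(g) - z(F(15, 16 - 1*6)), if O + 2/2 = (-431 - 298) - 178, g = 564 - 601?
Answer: 1726034/1901 ≈ 907.96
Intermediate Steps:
g = -37
O = -908 (O = -1 + ((-431 - 298) - 178) = -1 + (-729 - 178) = -1 - 907 = -908)
z(a) = -908
Z(Y) = 2*Y/(1938 + Y) (Z(Y) = (Y + Y)/(Y + 1938) = (2*Y)/(1938 + Y) = 2*Y/(1938 + Y))
Z(g) - z(F(15, 16 - 1*6)) = 2*(-37)/(1938 - 37) - 1*(-908) = 2*(-37)/1901 + 908 = 2*(-37)*(1/1901) + 908 = -74/1901 + 908 = 1726034/1901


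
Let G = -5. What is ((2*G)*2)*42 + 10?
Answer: -830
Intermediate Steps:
((2*G)*2)*42 + 10 = ((2*(-5))*2)*42 + 10 = -10*2*42 + 10 = -20*42 + 10 = -840 + 10 = -830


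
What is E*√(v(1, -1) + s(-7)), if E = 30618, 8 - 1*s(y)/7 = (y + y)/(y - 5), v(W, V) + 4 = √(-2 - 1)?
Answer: 5103*√(1578 + 36*I*√3) ≈ 2.0275e+5 + 4004.2*I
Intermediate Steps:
v(W, V) = -4 + I*√3 (v(W, V) = -4 + √(-2 - 1) = -4 + √(-3) = -4 + I*√3)
s(y) = 56 - 14*y/(-5 + y) (s(y) = 56 - 7*(y + y)/(y - 5) = 56 - 7*2*y/(-5 + y) = 56 - 14*y/(-5 + y))
E*√(v(1, -1) + s(-7)) = 30618*√((-4 + I*√3) + 14*(-20 + 3*(-7))/(-5 - 7)) = 30618*√((-4 + I*√3) + 14*(-20 - 21)/(-12)) = 30618*√((-4 + I*√3) + 14*(-1/12)*(-41)) = 30618*√((-4 + I*√3) + 287/6) = 30618*√(263/6 + I*√3)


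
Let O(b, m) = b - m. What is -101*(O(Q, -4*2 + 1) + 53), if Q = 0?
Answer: -6060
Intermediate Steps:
-101*(O(Q, -4*2 + 1) + 53) = -101*((0 - (-4*2 + 1)) + 53) = -101*((0 - (-8 + 1)) + 53) = -101*((0 - 1*(-7)) + 53) = -101*((0 + 7) + 53) = -101*(7 + 53) = -101*60 = -6060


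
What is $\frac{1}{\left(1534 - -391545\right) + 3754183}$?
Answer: $\frac{1}{4147262} \approx 2.4112 \cdot 10^{-7}$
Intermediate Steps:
$\frac{1}{\left(1534 - -391545\right) + 3754183} = \frac{1}{\left(1534 + 391545\right) + 3754183} = \frac{1}{393079 + 3754183} = \frac{1}{4147262}$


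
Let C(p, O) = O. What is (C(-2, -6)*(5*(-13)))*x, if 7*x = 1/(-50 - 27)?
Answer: -390/539 ≈ -0.72356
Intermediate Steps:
x = -1/539 (x = 1/(7*(-50 - 27)) = (1/7)/(-77) = (1/7)*(-1/77) = -1/539 ≈ -0.0018553)
(C(-2, -6)*(5*(-13)))*x = -30*(-13)*(-1/539) = -6*(-65)*(-1/539) = 390*(-1/539) = -390/539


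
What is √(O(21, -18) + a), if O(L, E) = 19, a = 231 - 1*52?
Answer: 3*√22 ≈ 14.071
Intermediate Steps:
a = 179 (a = 231 - 52 = 179)
√(O(21, -18) + a) = √(19 + 179) = √198 = 3*√22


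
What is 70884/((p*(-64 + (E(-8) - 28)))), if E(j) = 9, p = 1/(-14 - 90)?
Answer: 7371936/83 ≈ 88819.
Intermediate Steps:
p = -1/104 (p = 1/(-104) = -1/104 ≈ -0.0096154)
70884/((p*(-64 + (E(-8) - 28)))) = 70884/((-(-64 + (9 - 28))/104)) = 70884/((-(-64 - 19)/104)) = 70884/((-1/104*(-83))) = 70884/(83/104) = 70884*(104/83) = 7371936/83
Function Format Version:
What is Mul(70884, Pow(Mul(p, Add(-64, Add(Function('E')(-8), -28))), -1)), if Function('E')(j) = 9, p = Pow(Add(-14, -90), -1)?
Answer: Rational(7371936, 83) ≈ 88819.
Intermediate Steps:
p = Rational(-1, 104) (p = Pow(-104, -1) = Rational(-1, 104) ≈ -0.0096154)
Mul(70884, Pow(Mul(p, Add(-64, Add(Function('E')(-8), -28))), -1)) = Mul(70884, Pow(Mul(Rational(-1, 104), Add(-64, Add(9, -28))), -1)) = Mul(70884, Pow(Mul(Rational(-1, 104), Add(-64, -19)), -1)) = Mul(70884, Pow(Mul(Rational(-1, 104), -83), -1)) = Mul(70884, Pow(Rational(83, 104), -1)) = Mul(70884, Rational(104, 83)) = Rational(7371936, 83)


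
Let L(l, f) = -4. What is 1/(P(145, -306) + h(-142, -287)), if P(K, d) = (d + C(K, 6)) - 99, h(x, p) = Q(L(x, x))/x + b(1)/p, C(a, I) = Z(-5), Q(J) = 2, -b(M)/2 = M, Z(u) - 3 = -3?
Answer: -20377/8252830 ≈ -0.0024691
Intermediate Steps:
Z(u) = 0 (Z(u) = 3 - 3 = 0)
b(M) = -2*M
C(a, I) = 0
h(x, p) = -2/p + 2/x (h(x, p) = 2/x + (-2*1)/p = 2/x - 2/p = -2/p + 2/x)
P(K, d) = -99 + d (P(K, d) = (d + 0) - 99 = d - 99 = -99 + d)
1/(P(145, -306) + h(-142, -287)) = 1/((-99 - 306) + (-2/(-287) + 2/(-142))) = 1/(-405 + (-2*(-1/287) + 2*(-1/142))) = 1/(-405 + (2/287 - 1/71)) = 1/(-405 - 145/20377) = 1/(-8252830/20377) = -20377/8252830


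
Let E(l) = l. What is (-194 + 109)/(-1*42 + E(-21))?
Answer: 85/63 ≈ 1.3492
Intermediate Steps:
(-194 + 109)/(-1*42 + E(-21)) = (-194 + 109)/(-1*42 - 21) = -85/(-42 - 21) = -85/(-63) = -85*(-1/63) = 85/63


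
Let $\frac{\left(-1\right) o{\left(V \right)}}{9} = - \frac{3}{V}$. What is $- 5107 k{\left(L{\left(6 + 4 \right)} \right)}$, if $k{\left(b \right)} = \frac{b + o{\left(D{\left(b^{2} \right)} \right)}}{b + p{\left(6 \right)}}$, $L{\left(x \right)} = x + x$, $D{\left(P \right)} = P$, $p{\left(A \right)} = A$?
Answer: $- \frac{40993889}{10400} \approx -3941.7$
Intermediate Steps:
$o{\left(V \right)} = \frac{27}{V}$ ($o{\left(V \right)} = - 9 \left(- \frac{3}{V}\right) = \frac{27}{V}$)
$L{\left(x \right)} = 2 x$
$k{\left(b \right)} = \frac{b + \frac{27}{b^{2}}}{6 + b}$ ($k{\left(b \right)} = \frac{b + \frac{27}{b^{2}}}{b + 6} = \frac{b + \frac{27}{b^{2}}}{6 + b}$)
$- 5107 k{\left(L{\left(6 + 4 \right)} \right)} = - 5107 \frac{27 + \left(2 \left(6 + 4\right)\right)^{3}}{4 \left(6 + 4\right)^{2} \left(6 + 2 \left(6 + 4\right)\right)} = - 5107 \frac{27 + \left(2 \cdot 10\right)^{3}}{400 \left(6 + 2 \cdot 10\right)} = - 5107 \frac{27 + 20^{3}}{400 \left(6 + 20\right)} = - 5107 \frac{27 + 8000}{400 \cdot 26} = - 5107 \cdot \frac{1}{400} \cdot \frac{1}{26} \cdot 8027 = \left(-5107\right) \frac{8027}{10400} = - \frac{40993889}{10400}$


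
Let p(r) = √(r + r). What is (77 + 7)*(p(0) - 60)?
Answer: -5040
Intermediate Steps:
p(r) = √2*√r (p(r) = √(2*r) = √2*√r)
(77 + 7)*(p(0) - 60) = (77 + 7)*(√2*√0 - 60) = 84*(√2*0 - 60) = 84*(0 - 60) = 84*(-60) = -5040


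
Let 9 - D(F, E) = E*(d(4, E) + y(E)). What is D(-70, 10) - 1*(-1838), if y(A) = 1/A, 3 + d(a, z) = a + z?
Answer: 1736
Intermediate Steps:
d(a, z) = -3 + a + z (d(a, z) = -3 + (a + z) = -3 + a + z)
y(A) = 1/A
D(F, E) = 9 - E*(1 + E + 1/E) (D(F, E) = 9 - E*((-3 + 4 + E) + 1/E) = 9 - E*((1 + E) + 1/E) = 9 - E*(1 + E + 1/E))
D(-70, 10) - 1*(-1838) = (8 - 1*10*(1 + 10)) - 1*(-1838) = (8 - 1*10*11) + 1838 = (8 - 110) + 1838 = -102 + 1838 = 1736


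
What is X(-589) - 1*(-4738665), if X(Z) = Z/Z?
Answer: 4738666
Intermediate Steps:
X(Z) = 1
X(-589) - 1*(-4738665) = 1 - 1*(-4738665) = 1 + 4738665 = 4738666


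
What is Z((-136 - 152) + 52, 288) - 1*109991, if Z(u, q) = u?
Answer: -110227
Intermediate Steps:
Z((-136 - 152) + 52, 288) - 1*109991 = ((-136 - 152) + 52) - 1*109991 = (-288 + 52) - 109991 = -236 - 109991 = -110227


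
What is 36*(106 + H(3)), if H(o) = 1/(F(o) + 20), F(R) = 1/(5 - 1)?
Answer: 34360/9 ≈ 3817.8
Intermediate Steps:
F(R) = ¼ (F(R) = 1/4 = ¼)
H(o) = 4/81 (H(o) = 1/(¼ + 20) = 1/(81/4) = 4/81)
36*(106 + H(3)) = 36*(106 + 4/81) = 36*(8590/81) = 34360/9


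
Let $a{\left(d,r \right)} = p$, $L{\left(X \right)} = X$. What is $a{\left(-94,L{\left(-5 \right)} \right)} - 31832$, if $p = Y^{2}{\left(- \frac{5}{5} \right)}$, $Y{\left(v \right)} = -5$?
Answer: $-31807$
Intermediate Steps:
$p = 25$ ($p = \left(-5\right)^{2} = 25$)
$a{\left(d,r \right)} = 25$
$a{\left(-94,L{\left(-5 \right)} \right)} - 31832 = 25 - 31832 = -31807$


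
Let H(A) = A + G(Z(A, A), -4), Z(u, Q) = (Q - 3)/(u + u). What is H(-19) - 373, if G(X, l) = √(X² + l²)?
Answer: -392 + √5897/19 ≈ -387.96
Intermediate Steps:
Z(u, Q) = (-3 + Q)/(2*u) (Z(u, Q) = (-3 + Q)/((2*u)) = (-3 + Q)*(1/(2*u)) = (-3 + Q)/(2*u))
H(A) = A + √(16 + (-3 + A)²/(4*A²)) (H(A) = A + √(((-3 + A)/(2*A))² + (-4)²) = A + √((-3 + A)²/(4*A²) + 16) = A + √(16 + (-3 + A)²/(4*A²)))
H(-19) - 373 = (-19 + √(65 - 6/(-19) + 9/(-19)²)/2) - 373 = (-19 + √(65 - 6*(-1/19) + 9*(1/361))/2) - 373 = (-19 + √(65 + 6/19 + 9/361)/2) - 373 = (-19 + √(23588/361)/2) - 373 = (-19 + (2*√5897/19)/2) - 373 = (-19 + √5897/19) - 373 = -392 + √5897/19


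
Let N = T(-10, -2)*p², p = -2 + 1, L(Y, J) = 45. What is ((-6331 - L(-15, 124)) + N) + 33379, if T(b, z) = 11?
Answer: 27014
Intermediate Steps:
p = -1
N = 11 (N = 11*(-1)² = 11*1 = 11)
((-6331 - L(-15, 124)) + N) + 33379 = ((-6331 - 1*45) + 11) + 33379 = ((-6331 - 45) + 11) + 33379 = (-6376 + 11) + 33379 = -6365 + 33379 = 27014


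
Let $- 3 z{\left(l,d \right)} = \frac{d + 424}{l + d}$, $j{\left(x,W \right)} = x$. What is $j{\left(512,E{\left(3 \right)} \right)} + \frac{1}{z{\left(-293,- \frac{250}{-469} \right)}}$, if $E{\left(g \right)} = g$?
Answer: $\frac{102353773}{199106} \approx 514.07$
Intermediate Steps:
$z{\left(l,d \right)} = - \frac{424 + d}{3 \left(d + l\right)}$ ($z{\left(l,d \right)} = - \frac{\left(d + 424\right) \frac{1}{l + d}}{3} = - \frac{\left(424 + d\right) \frac{1}{d + l}}{3} = - \frac{\frac{1}{d + l} \left(424 + d\right)}{3} = - \frac{424 + d}{3 \left(d + l\right)}$)
$j{\left(512,E{\left(3 \right)} \right)} + \frac{1}{z{\left(-293,- \frac{250}{-469} \right)}} = 512 + \frac{1}{\frac{1}{3} \frac{1}{- \frac{250}{-469} - 293} \left(-424 - - \frac{250}{-469}\right)} = 512 + \frac{1}{\frac{1}{3} \frac{1}{\left(-250\right) \left(- \frac{1}{469}\right) - 293} \left(-424 - \left(-250\right) \left(- \frac{1}{469}\right)\right)} = 512 + \frac{1}{\frac{1}{3} \frac{1}{\frac{250}{469} - 293} \left(-424 - \frac{250}{469}\right)} = 512 + \frac{1}{\frac{1}{3} \frac{1}{- \frac{137167}{469}} \left(-424 - \frac{250}{469}\right)} = 512 + \frac{1}{\frac{1}{3} \left(- \frac{469}{137167}\right) \left(- \frac{199106}{469}\right)} = 512 + \frac{1}{\frac{199106}{411501}} = 512 + \frac{411501}{199106} = \frac{102353773}{199106}$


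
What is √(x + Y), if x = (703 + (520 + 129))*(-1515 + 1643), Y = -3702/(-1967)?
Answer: √669576347818/1967 ≈ 416.00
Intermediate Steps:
Y = 3702/1967 (Y = -3702*(-1/1967) = 3702/1967 ≈ 1.8821)
x = 173056 (x = (703 + 649)*128 = 1352*128 = 173056)
√(x + Y) = √(173056 + 3702/1967) = √(340404854/1967) = √669576347818/1967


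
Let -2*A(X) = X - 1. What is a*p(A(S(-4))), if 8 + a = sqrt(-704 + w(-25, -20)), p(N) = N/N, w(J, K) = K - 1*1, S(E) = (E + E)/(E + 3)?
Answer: -8 + 5*I*sqrt(29) ≈ -8.0 + 26.926*I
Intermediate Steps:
S(E) = 2*E/(3 + E) (S(E) = (2*E)/(3 + E) = 2*E/(3 + E))
w(J, K) = -1 + K (w(J, K) = K - 1 = -1 + K)
A(X) = 1/2 - X/2 (A(X) = -(X - 1)/2 = -(-1 + X)/2 = 1/2 - X/2)
p(N) = 1
a = -8 + 5*I*sqrt(29) (a = -8 + sqrt(-704 + (-1 - 20)) = -8 + sqrt(-704 - 21) = -8 + sqrt(-725) = -8 + 5*I*sqrt(29) ≈ -8.0 + 26.926*I)
a*p(A(S(-4))) = (-8 + 5*I*sqrt(29))*1 = -8 + 5*I*sqrt(29)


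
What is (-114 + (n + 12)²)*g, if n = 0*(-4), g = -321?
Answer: -9630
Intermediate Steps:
n = 0
(-114 + (n + 12)²)*g = (-114 + (0 + 12)²)*(-321) = (-114 + 12²)*(-321) = (-114 + 144)*(-321) = 30*(-321) = -9630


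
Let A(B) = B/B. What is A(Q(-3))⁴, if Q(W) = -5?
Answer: 1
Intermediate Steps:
A(B) = 1
A(Q(-3))⁴ = 1⁴ = 1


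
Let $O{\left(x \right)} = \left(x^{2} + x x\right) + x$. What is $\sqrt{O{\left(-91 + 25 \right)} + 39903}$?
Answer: $\sqrt{48549} \approx 220.34$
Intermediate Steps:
$O{\left(x \right)} = x + 2 x^{2}$ ($O{\left(x \right)} = \left(x^{2} + x^{2}\right) + x = 2 x^{2} + x = x + 2 x^{2}$)
$\sqrt{O{\left(-91 + 25 \right)} + 39903} = \sqrt{\left(-91 + 25\right) \left(1 + 2 \left(-91 + 25\right)\right) + 39903} = \sqrt{- 66 \left(1 + 2 \left(-66\right)\right) + 39903} = \sqrt{- 66 \left(1 - 132\right) + 39903} = \sqrt{\left(-66\right) \left(-131\right) + 39903} = \sqrt{8646 + 39903} = \sqrt{48549}$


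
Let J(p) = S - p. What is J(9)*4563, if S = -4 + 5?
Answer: -36504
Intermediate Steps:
S = 1
J(p) = 1 - p
J(9)*4563 = (1 - 1*9)*4563 = (1 - 9)*4563 = -8*4563 = -36504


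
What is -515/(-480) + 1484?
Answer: 142567/96 ≈ 1485.1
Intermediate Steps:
-515/(-480) + 1484 = -1/480*(-515) + 1484 = 103/96 + 1484 = 142567/96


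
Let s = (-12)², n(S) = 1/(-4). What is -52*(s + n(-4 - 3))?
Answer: -7475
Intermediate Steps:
n(S) = -¼
s = 144
-52*(s + n(-4 - 3)) = -52*(144 - ¼) = -52*575/4 = -7475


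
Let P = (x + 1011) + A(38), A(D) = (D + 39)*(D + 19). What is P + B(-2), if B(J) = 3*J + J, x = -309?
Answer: 5083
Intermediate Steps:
A(D) = (19 + D)*(39 + D) (A(D) = (39 + D)*(19 + D) = (19 + D)*(39 + D))
B(J) = 4*J
P = 5091 (P = (-309 + 1011) + (741 + 38² + 58*38) = 702 + (741 + 1444 + 2204) = 702 + 4389 = 5091)
P + B(-2) = 5091 + 4*(-2) = 5091 - 8 = 5083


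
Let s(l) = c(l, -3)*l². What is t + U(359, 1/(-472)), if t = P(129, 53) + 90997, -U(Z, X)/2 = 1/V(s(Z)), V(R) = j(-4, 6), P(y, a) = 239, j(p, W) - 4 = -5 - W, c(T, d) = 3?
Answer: 638654/7 ≈ 91236.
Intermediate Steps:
j(p, W) = -1 - W (j(p, W) = 4 + (-5 - W) = -1 - W)
s(l) = 3*l²
V(R) = -7 (V(R) = -1 - 1*6 = -1 - 6 = -7)
U(Z, X) = 2/7 (U(Z, X) = -2/(-7) = -2*(-⅐) = 2/7)
t = 91236 (t = 239 + 90997 = 91236)
t + U(359, 1/(-472)) = 91236 + 2/7 = 638654/7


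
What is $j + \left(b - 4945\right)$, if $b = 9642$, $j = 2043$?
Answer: $6740$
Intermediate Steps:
$j + \left(b - 4945\right) = 2043 + \left(9642 - 4945\right) = 2043 + 4697 = 6740$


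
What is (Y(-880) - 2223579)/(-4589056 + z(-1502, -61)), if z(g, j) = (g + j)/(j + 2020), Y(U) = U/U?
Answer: 1451996434/2996654089 ≈ 0.48454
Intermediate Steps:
Y(U) = 1
z(g, j) = (g + j)/(2020 + j)
(Y(-880) - 2223579)/(-4589056 + z(-1502, -61)) = (1 - 2223579)/(-4589056 + (-1502 - 61)/(2020 - 61)) = -2223578/(-4589056 - 1563/1959) = -2223578/(-4589056 + (1/1959)*(-1563)) = -2223578/(-4589056 - 521/653) = -2223578/(-2996654089/653) = -2223578*(-653/2996654089) = 1451996434/2996654089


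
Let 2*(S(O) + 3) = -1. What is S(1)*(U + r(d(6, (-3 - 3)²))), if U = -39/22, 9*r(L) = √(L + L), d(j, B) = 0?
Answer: 273/44 ≈ 6.2045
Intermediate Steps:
S(O) = -7/2 (S(O) = -3 + (½)*(-1) = -3 - ½ = -7/2)
r(L) = √2*√L/9 (r(L) = √(L + L)/9 = √(2*L)/9 = (√2*√L)/9 = √2*√L/9)
U = -39/22 (U = -39*1/22 = -39/22 ≈ -1.7727)
S(1)*(U + r(d(6, (-3 - 3)²))) = -7*(-39/22 + √2*√0/9)/2 = -7*(-39/22 + (⅑)*√2*0)/2 = -7*(-39/22 + 0)/2 = -7/2*(-39/22) = 273/44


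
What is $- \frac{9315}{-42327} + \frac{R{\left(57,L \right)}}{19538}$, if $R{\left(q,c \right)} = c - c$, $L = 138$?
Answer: $\frac{1035}{4703} \approx 0.22007$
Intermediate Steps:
$R{\left(q,c \right)} = 0$
$- \frac{9315}{-42327} + \frac{R{\left(57,L \right)}}{19538} = - \frac{9315}{-42327} + \frac{0}{19538} = \left(-9315\right) \left(- \frac{1}{42327}\right) + 0 \cdot \frac{1}{19538} = \frac{1035}{4703} + 0 = \frac{1035}{4703}$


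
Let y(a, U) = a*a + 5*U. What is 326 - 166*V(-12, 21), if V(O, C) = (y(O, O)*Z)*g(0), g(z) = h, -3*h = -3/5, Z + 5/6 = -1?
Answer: 27194/5 ≈ 5438.8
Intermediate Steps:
Z = -11/6 (Z = -5/6 - 1 = -11/6 ≈ -1.8333)
h = 1/5 (h = -(-1)/5 = -1/3*(-3/5) = 1/5 ≈ 0.20000)
g(z) = 1/5
y(a, U) = a**2 + 5*U
V(O, C) = -11*O/6 - 11*O**2/30 (V(O, C) = ((O**2 + 5*O)*(-11/6))*(1/5) = (-55*O/6 - 11*O**2/6)*(1/5) = -11*O/6 - 11*O**2/30)
326 - 166*V(-12, 21) = 326 - 913*(-12)*(-5 - 1*(-12))/15 = 326 - 913*(-12)*(-5 + 12)/15 = 326 - 913*(-12)*7/15 = 326 - 166*(-154/5) = 326 + 25564/5 = 27194/5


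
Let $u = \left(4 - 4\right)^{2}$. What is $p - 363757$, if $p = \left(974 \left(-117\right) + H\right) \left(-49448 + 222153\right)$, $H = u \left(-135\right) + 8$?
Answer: $-19680098507$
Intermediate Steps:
$u = 0$ ($u = 0^{2} = 0$)
$H = 8$ ($H = 0 \left(-135\right) + 8 = 0 + 8 = 8$)
$p = -19679734750$ ($p = \left(974 \left(-117\right) + 8\right) \left(-49448 + 222153\right) = \left(-113958 + 8\right) 172705 = \left(-113950\right) 172705 = -19679734750$)
$p - 363757 = -19679734750 - 363757 = -19680098507$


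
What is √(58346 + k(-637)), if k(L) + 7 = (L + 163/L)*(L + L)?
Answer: √870203 ≈ 932.85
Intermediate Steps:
k(L) = -7 + 2*L*(L + 163/L) (k(L) = -7 + (L + 163/L)*(L + L) = -7 + (L + 163/L)*(2*L) = -7 + 2*L*(L + 163/L))
√(58346 + k(-637)) = √(58346 + (319 + 2*(-637)²)) = √(58346 + (319 + 2*405769)) = √(58346 + (319 + 811538)) = √(58346 + 811857) = √870203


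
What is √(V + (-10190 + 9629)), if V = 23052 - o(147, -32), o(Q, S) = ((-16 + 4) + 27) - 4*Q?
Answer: 62*√6 ≈ 151.87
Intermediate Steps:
o(Q, S) = 15 - 4*Q (o(Q, S) = (-12 + 27) - 4*Q = 15 - 4*Q)
V = 23625 (V = 23052 - (15 - 4*147) = 23052 - (15 - 588) = 23052 - 1*(-573) = 23052 + 573 = 23625)
√(V + (-10190 + 9629)) = √(23625 + (-10190 + 9629)) = √(23625 - 561) = √23064 = 62*√6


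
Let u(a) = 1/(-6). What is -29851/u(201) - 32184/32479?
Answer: 5817151590/32479 ≈ 1.7911e+5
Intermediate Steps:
u(a) = -1/6
-29851/u(201) - 32184/32479 = -29851/(-1/6) - 32184/32479 = -29851*(-6) - 32184*1/32479 = 179106 - 32184/32479 = 5817151590/32479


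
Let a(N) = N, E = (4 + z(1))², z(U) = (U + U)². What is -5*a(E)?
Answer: -320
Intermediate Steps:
z(U) = 4*U² (z(U) = (2*U)² = 4*U²)
E = 64 (E = (4 + 4*1²)² = (4 + 4*1)² = (4 + 4)² = 8² = 64)
-5*a(E) = -5*64 = -320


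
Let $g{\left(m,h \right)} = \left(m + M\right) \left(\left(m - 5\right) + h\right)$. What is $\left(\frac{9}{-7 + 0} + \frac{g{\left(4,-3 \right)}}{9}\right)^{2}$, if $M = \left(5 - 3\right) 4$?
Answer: $\frac{19321}{441} \approx 43.812$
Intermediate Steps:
$M = 8$ ($M = 2 \cdot 4 = 8$)
$g{\left(m,h \right)} = \left(8 + m\right) \left(-5 + h + m\right)$ ($g{\left(m,h \right)} = \left(m + 8\right) \left(\left(m - 5\right) + h\right) = \left(8 + m\right) \left(\left(-5 + m\right) + h\right) = \left(8 + m\right) \left(-5 + h + m\right)$)
$\left(\frac{9}{-7 + 0} + \frac{g{\left(4,-3 \right)}}{9}\right)^{2} = \left(\frac{9}{-7 + 0} + \frac{-40 + 4^{2} + 3 \cdot 4 + 8 \left(-3\right) - 12}{9}\right)^{2} = \left(\frac{9}{-7} + \left(-40 + 16 + 12 - 24 - 12\right) \frac{1}{9}\right)^{2} = \left(9 \left(- \frac{1}{7}\right) - \frac{16}{3}\right)^{2} = \left(- \frac{9}{7} - \frac{16}{3}\right)^{2} = \left(- \frac{139}{21}\right)^{2} = \frac{19321}{441}$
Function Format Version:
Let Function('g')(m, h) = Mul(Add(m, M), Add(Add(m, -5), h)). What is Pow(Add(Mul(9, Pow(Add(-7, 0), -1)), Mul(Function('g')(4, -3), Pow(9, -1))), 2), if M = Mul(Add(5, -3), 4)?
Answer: Rational(19321, 441) ≈ 43.812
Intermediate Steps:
M = 8 (M = Mul(2, 4) = 8)
Function('g')(m, h) = Mul(Add(8, m), Add(-5, h, m)) (Function('g')(m, h) = Mul(Add(m, 8), Add(Add(m, -5), h)) = Mul(Add(8, m), Add(Add(-5, m), h)) = Mul(Add(8, m), Add(-5, h, m)))
Pow(Add(Mul(9, Pow(Add(-7, 0), -1)), Mul(Function('g')(4, -3), Pow(9, -1))), 2) = Pow(Add(Mul(9, Pow(Add(-7, 0), -1)), Mul(Add(-40, Pow(4, 2), Mul(3, 4), Mul(8, -3), Mul(-3, 4)), Pow(9, -1))), 2) = Pow(Add(Mul(9, Pow(-7, -1)), Mul(Add(-40, 16, 12, -24, -12), Rational(1, 9))), 2) = Pow(Add(Mul(9, Rational(-1, 7)), Mul(-48, Rational(1, 9))), 2) = Pow(Add(Rational(-9, 7), Rational(-16, 3)), 2) = Pow(Rational(-139, 21), 2) = Rational(19321, 441)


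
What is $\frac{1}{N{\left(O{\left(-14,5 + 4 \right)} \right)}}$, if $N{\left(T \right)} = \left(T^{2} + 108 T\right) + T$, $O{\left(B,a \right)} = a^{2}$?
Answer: $\frac{1}{15390} \approx 6.4977 \cdot 10^{-5}$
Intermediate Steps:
$N{\left(T \right)} = T^{2} + 109 T$
$\frac{1}{N{\left(O{\left(-14,5 + 4 \right)} \right)}} = \frac{1}{\left(5 + 4\right)^{2} \left(109 + \left(5 + 4\right)^{2}\right)} = \frac{1}{9^{2} \left(109 + 9^{2}\right)} = \frac{1}{81 \left(109 + 81\right)} = \frac{1}{81 \cdot 190} = \frac{1}{15390}$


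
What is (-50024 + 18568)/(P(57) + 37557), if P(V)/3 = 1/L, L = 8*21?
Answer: -1761536/2103193 ≈ -0.83755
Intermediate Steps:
L = 168
P(V) = 1/56 (P(V) = 3/168 = 3*(1/168) = 1/56)
(-50024 + 18568)/(P(57) + 37557) = (-50024 + 18568)/(1/56 + 37557) = -31456/2103193/56 = -31456*56/2103193 = -1761536/2103193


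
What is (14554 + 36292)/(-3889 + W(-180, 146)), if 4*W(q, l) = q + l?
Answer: -101692/7795 ≈ -13.046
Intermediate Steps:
W(q, l) = l/4 + q/4 (W(q, l) = (q + l)/4 = (l + q)/4 = l/4 + q/4)
(14554 + 36292)/(-3889 + W(-180, 146)) = (14554 + 36292)/(-3889 + ((¼)*146 + (¼)*(-180))) = 50846/(-3889 + (73/2 - 45)) = 50846/(-3889 - 17/2) = 50846/(-7795/2) = 50846*(-2/7795) = -101692/7795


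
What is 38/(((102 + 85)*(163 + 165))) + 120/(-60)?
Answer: -61317/30668 ≈ -1.9994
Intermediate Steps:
38/(((102 + 85)*(163 + 165))) + 120/(-60) = 38/((187*328)) + 120*(-1/60) = 38/61336 - 2 = 38*(1/61336) - 2 = 19/30668 - 2 = -61317/30668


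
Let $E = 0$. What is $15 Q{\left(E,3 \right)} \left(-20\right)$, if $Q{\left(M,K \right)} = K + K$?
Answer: $-1800$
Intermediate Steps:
$Q{\left(M,K \right)} = 2 K$
$15 Q{\left(E,3 \right)} \left(-20\right) = 15 \cdot 2 \cdot 3 \left(-20\right) = 15 \cdot 6 \left(-20\right) = 90 \left(-20\right) = -1800$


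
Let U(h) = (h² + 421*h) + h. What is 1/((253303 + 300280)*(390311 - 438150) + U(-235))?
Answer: -1/26482901082 ≈ -3.7760e-11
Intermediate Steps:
U(h) = h² + 422*h
1/((253303 + 300280)*(390311 - 438150) + U(-235)) = 1/((253303 + 300280)*(390311 - 438150) - 235*(422 - 235)) = 1/(553583*(-47839) - 235*187) = 1/(-26482857137 - 43945) = 1/(-26482901082) = -1/26482901082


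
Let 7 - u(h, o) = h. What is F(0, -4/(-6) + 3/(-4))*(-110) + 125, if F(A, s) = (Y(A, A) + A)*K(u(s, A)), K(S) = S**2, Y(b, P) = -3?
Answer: 400375/24 ≈ 16682.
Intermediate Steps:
u(h, o) = 7 - h
F(A, s) = (7 - s)**2*(-3 + A) (F(A, s) = (-3 + A)*(7 - s)**2 = (7 - s)**2*(-3 + A))
F(0, -4/(-6) + 3/(-4))*(-110) + 125 = ((-7 + (-4/(-6) + 3/(-4)))**2*(-3 + 0))*(-110) + 125 = ((-7 + (-4*(-1/6) + 3*(-1/4)))**2*(-3))*(-110) + 125 = ((-7 + (2/3 - 3/4))**2*(-3))*(-110) + 125 = ((-7 - 1/12)**2*(-3))*(-110) + 125 = ((-85/12)**2*(-3))*(-110) + 125 = ((7225/144)*(-3))*(-110) + 125 = -7225/48*(-110) + 125 = 397375/24 + 125 = 400375/24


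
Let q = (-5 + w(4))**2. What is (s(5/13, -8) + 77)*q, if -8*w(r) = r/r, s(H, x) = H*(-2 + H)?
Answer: 5424587/2704 ≈ 2006.1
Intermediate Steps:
w(r) = -1/8 (w(r) = -r/(8*r) = -1/8*1 = -1/8)
q = 1681/64 (q = (-5 - 1/8)**2 = (-41/8)**2 = 1681/64 ≈ 26.266)
(s(5/13, -8) + 77)*q = ((5/13)*(-2 + 5/13) + 77)*(1681/64) = ((5*(1/13))*(-2 + 5*(1/13)) + 77)*(1681/64) = (5*(-2 + 5/13)/13 + 77)*(1681/64) = ((5/13)*(-21/13) + 77)*(1681/64) = (-105/169 + 77)*(1681/64) = (12908/169)*(1681/64) = 5424587/2704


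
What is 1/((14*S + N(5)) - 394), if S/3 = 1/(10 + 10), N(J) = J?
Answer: -10/3869 ≈ -0.0025846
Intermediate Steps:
S = 3/20 (S = 3/(10 + 10) = 3/20 ≈ 0.15000)
1/((14*S + N(5)) - 394) = 1/((14*(3/20) + 5) - 394) = 1/((21/10 + 5) - 394) = 1/(71/10 - 394) = 1/(-3869/10) = -10/3869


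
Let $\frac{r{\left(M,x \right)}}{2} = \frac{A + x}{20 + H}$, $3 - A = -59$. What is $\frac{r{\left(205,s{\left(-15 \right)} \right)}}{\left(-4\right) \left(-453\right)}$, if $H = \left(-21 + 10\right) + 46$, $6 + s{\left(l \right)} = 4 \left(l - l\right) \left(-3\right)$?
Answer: $\frac{28}{24915} \approx 0.0011238$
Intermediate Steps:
$A = 62$ ($A = 3 - -59 = 3 + 59 = 62$)
$s{\left(l \right)} = -6$ ($s{\left(l \right)} = -6 + 4 \left(l - l\right) \left(-3\right) = -6 + 4 \cdot 0 \left(-3\right) = -6 + 0 \left(-3\right) = -6 + 0 = -6$)
$H = 35$ ($H = -11 + 46 = 35$)
$r{\left(M,x \right)} = \frac{124}{55} + \frac{2 x}{55}$ ($r{\left(M,x \right)} = 2 \frac{62 + x}{20 + 35} = 2 \frac{62 + x}{55} = 2 \left(62 + x\right) \frac{1}{55} = 2 \left(\frac{62}{55} + \frac{x}{55}\right) = \frac{124}{55} + \frac{2 x}{55}$)
$\frac{r{\left(205,s{\left(-15 \right)} \right)}}{\left(-4\right) \left(-453\right)} = \frac{\frac{124}{55} + \frac{2}{55} \left(-6\right)}{\left(-4\right) \left(-453\right)} = \frac{\frac{124}{55} - \frac{12}{55}}{1812} = \frac{112}{55} \cdot \frac{1}{1812} = \frac{28}{24915}$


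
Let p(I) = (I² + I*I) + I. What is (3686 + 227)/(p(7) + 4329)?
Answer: 3913/4434 ≈ 0.88250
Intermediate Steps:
p(I) = I + 2*I² (p(I) = (I² + I²) + I = 2*I² + I = I + 2*I²)
(3686 + 227)/(p(7) + 4329) = (3686 + 227)/(7*(1 + 2*7) + 4329) = 3913/(7*(1 + 14) + 4329) = 3913/(7*15 + 4329) = 3913/(105 + 4329) = 3913/4434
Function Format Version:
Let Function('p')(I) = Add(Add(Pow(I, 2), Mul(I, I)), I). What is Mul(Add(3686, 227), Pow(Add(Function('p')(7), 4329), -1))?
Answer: Rational(3913, 4434) ≈ 0.88250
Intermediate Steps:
Function('p')(I) = Add(I, Mul(2, Pow(I, 2))) (Function('p')(I) = Add(Add(Pow(I, 2), Pow(I, 2)), I) = Add(Mul(2, Pow(I, 2)), I) = Add(I, Mul(2, Pow(I, 2))))
Mul(Add(3686, 227), Pow(Add(Function('p')(7), 4329), -1)) = Mul(Add(3686, 227), Pow(Add(Mul(7, Add(1, Mul(2, 7))), 4329), -1)) = Mul(3913, Pow(Add(Mul(7, Add(1, 14)), 4329), -1)) = Mul(3913, Pow(Add(Mul(7, 15), 4329), -1)) = Mul(3913, Pow(Add(105, 4329), -1)) = Mul(3913, Pow(4434, -1)) = Mul(3913, Rational(1, 4434)) = Rational(3913, 4434)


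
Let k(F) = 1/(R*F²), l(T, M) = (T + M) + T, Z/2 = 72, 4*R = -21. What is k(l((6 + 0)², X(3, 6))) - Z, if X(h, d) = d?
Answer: -4599505/31941 ≈ -144.00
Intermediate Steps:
R = -21/4 (R = (¼)*(-21) = -21/4 ≈ -5.2500)
Z = 144 (Z = 2*72 = 144)
l(T, M) = M + 2*T (l(T, M) = (M + T) + T = M + 2*T)
k(F) = -4/(21*F²) (k(F) = 1/(-21*F²/4) = -4/(21*F²))
k(l((6 + 0)², X(3, 6))) - Z = -4/(21*(6 + 2*(6 + 0)²)²) - 1*144 = -4/(21*(6 + 2*6²)²) - 144 = -4/(21*(6 + 2*36)²) - 144 = -4/(21*(6 + 72)²) - 144 = -4/21/78² - 144 = -4/21*1/6084 - 144 = -1/31941 - 144 = -4599505/31941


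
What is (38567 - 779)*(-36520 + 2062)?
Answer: -1302098904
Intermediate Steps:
(38567 - 779)*(-36520 + 2062) = 37788*(-34458) = -1302098904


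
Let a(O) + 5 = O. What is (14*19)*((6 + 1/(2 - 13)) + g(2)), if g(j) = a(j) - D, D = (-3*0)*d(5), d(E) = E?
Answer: 8512/11 ≈ 773.82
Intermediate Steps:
a(O) = -5 + O
D = 0 (D = -3*0*5 = 0*5 = 0)
g(j) = -5 + j (g(j) = (-5 + j) - 1*0 = (-5 + j) + 0 = -5 + j)
(14*19)*((6 + 1/(2 - 13)) + g(2)) = (14*19)*((6 + 1/(2 - 13)) + (-5 + 2)) = 266*((6 + 1/(-11)) - 3) = 266*((6 - 1/11) - 3) = 266*(65/11 - 3) = 266*(32/11) = 8512/11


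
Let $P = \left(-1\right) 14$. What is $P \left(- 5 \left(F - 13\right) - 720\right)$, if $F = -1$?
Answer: $9100$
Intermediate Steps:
$P = -14$
$P \left(- 5 \left(F - 13\right) - 720\right) = - 14 \left(- 5 \left(-1 - 13\right) - 720\right) = - 14 \left(\left(-5\right) \left(-14\right) - 720\right) = - 14 \left(70 - 720\right) = \left(-14\right) \left(-650\right) = 9100$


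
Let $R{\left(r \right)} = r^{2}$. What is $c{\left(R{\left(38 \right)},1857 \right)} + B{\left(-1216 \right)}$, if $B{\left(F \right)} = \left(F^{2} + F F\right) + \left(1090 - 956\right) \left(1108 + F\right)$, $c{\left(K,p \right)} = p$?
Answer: $2944697$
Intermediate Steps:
$B{\left(F \right)} = 148472 + 2 F^{2} + 134 F$ ($B{\left(F \right)} = \left(F^{2} + F^{2}\right) + 134 \left(1108 + F\right) = 2 F^{2} + \left(148472 + 134 F\right) = 148472 + 2 F^{2} + 134 F$)
$c{\left(R{\left(38 \right)},1857 \right)} + B{\left(-1216 \right)} = 1857 + \left(148472 + 2 \left(-1216\right)^{2} + 134 \left(-1216\right)\right) = 1857 + \left(148472 + 2 \cdot 1478656 - 162944\right) = 1857 + \left(148472 + 2957312 - 162944\right) = 1857 + 2942840 = 2944697$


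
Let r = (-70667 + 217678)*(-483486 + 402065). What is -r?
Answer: 11969782631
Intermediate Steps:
r = -11969782631 (r = 147011*(-81421) = -11969782631)
-r = -1*(-11969782631) = 11969782631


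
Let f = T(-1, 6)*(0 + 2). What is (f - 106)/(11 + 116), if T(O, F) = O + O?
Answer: -110/127 ≈ -0.86614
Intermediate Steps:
T(O, F) = 2*O
f = -4 (f = (2*(-1))*(0 + 2) = -2*2 = -4)
(f - 106)/(11 + 116) = (-4 - 106)/(11 + 116) = -110/127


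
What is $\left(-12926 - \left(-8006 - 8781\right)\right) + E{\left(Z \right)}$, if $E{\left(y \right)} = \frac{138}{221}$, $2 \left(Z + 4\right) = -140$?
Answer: $\frac{853419}{221} \approx 3861.6$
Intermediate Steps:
$Z = -74$ ($Z = -4 + \frac{1}{2} \left(-140\right) = -4 - 70 = -74$)
$E{\left(y \right)} = \frac{138}{221}$ ($E{\left(y \right)} = 138 \cdot \frac{1}{221} = \frac{138}{221}$)
$\left(-12926 - \left(-8006 - 8781\right)\right) + E{\left(Z \right)} = \left(-12926 - \left(-8006 - 8781\right)\right) + \frac{138}{221} = \left(-12926 - -16787\right) + \frac{138}{221} = \left(-12926 + 16787\right) + \frac{138}{221} = 3861 + \frac{138}{221} = \frac{853419}{221}$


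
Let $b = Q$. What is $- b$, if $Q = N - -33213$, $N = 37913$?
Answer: $-71126$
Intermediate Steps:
$Q = 71126$ ($Q = 37913 - -33213 = 37913 + 33213 = 71126$)
$b = 71126$
$- b = \left(-1\right) 71126 = -71126$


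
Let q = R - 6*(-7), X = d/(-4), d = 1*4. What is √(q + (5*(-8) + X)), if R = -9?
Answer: 2*I*√2 ≈ 2.8284*I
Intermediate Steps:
d = 4
X = -1 (X = 4/(-4) = 4*(-¼) = -1)
q = 33 (q = -9 - 6*(-7) = -9 - 1*(-42) = -9 + 42 = 33)
√(q + (5*(-8) + X)) = √(33 + (5*(-8) - 1)) = √(33 + (-40 - 1)) = √(33 - 41) = √(-8) = 2*I*√2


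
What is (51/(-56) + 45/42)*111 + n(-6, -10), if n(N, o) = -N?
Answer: 1335/56 ≈ 23.839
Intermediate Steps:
(51/(-56) + 45/42)*111 + n(-6, -10) = (51/(-56) + 45/42)*111 - 1*(-6) = (51*(-1/56) + 45*(1/42))*111 + 6 = (-51/56 + 15/14)*111 + 6 = (9/56)*111 + 6 = 999/56 + 6 = 1335/56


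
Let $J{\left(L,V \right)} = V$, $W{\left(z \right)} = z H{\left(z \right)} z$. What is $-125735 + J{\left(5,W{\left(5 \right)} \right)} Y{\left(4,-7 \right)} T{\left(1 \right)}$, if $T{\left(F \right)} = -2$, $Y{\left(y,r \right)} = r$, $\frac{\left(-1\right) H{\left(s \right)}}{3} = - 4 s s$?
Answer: $-20735$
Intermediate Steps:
$H{\left(s \right)} = 12 s^{2}$ ($H{\left(s \right)} = - 3 - 4 s s = - 3 \left(- 4 s^{2}\right) = 12 s^{2}$)
$W{\left(z \right)} = 12 z^{4}$ ($W{\left(z \right)} = z 12 z^{2} z = 12 z^{3} z = 12 z^{4}$)
$-125735 + J{\left(5,W{\left(5 \right)} \right)} Y{\left(4,-7 \right)} T{\left(1 \right)} = -125735 + 12 \cdot 5^{4} \left(-7\right) \left(-2\right) = -125735 + 12 \cdot 625 \left(-7\right) \left(-2\right) = -125735 + 7500 \left(-7\right) \left(-2\right) = -125735 - -105000 = -125735 + 105000 = -20735$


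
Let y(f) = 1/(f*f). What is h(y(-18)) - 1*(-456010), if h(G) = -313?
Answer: 455697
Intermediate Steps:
y(f) = f⁻²
h(y(-18)) - 1*(-456010) = -313 - 1*(-456010) = -313 + 456010 = 455697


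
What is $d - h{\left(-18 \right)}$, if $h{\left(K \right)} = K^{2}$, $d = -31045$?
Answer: $-31369$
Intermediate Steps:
$d - h{\left(-18 \right)} = -31045 - \left(-18\right)^{2} = -31045 - 324 = -31369$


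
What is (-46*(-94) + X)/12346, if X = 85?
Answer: 4409/12346 ≈ 0.35712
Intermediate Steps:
(-46*(-94) + X)/12346 = (-46*(-94) + 85)/12346 = (4324 + 85)*(1/12346) = 4409*(1/12346) = 4409/12346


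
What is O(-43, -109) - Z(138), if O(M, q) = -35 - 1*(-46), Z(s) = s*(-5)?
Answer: 701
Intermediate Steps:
Z(s) = -5*s
O(M, q) = 11 (O(M, q) = -35 + 46 = 11)
O(-43, -109) - Z(138) = 11 - (-5)*138 = 11 - 1*(-690) = 11 + 690 = 701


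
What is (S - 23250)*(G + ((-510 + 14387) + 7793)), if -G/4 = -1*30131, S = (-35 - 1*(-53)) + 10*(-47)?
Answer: -3370282188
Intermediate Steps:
S = -452 (S = (-35 + 53) - 470 = 18 - 470 = -452)
G = 120524 (G = -(-4)*30131 = -4*(-30131) = 120524)
(S - 23250)*(G + ((-510 + 14387) + 7793)) = (-452 - 23250)*(120524 + ((-510 + 14387) + 7793)) = -23702*(120524 + (13877 + 7793)) = -23702*(120524 + 21670) = -23702*142194 = -3370282188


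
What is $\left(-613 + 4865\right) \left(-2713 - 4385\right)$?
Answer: $-30180696$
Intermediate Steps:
$\left(-613 + 4865\right) \left(-2713 - 4385\right) = 4252 \left(-7098\right) = -30180696$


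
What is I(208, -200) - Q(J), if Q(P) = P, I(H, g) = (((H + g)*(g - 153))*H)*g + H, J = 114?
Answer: 117478494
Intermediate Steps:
I(H, g) = H + H*g*(-153 + g)*(H + g) (I(H, g) = (((H + g)*(-153 + g))*H)*g + H = (((-153 + g)*(H + g))*H)*g + H = (H*(-153 + g)*(H + g))*g + H = H*g*(-153 + g)*(H + g) + H = H + H*g*(-153 + g)*(H + g))
I(208, -200) - Q(J) = 208*(1 + (-200)**3 - 153*(-200)**2 + 208*(-200)**2 - 153*208*(-200)) - 1*114 = 208*(1 - 8000000 - 153*40000 + 208*40000 + 6364800) - 114 = 208*(1 - 8000000 - 6120000 + 8320000 + 6364800) - 114 = 208*564801 - 114 = 117478608 - 114 = 117478494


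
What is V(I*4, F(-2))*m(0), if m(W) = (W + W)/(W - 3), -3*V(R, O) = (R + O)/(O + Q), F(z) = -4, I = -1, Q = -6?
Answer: 0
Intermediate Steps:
V(R, O) = -(O + R)/(3*(-6 + O)) (V(R, O) = -(R + O)/(3*(O - 6)) = -(O + R)/(3*(-6 + O)))
m(W) = 2*W/(-3 + W) (m(W) = (2*W)/(-3 + W) = 2*W/(-3 + W))
V(I*4, F(-2))*m(0) = ((-1*(-4) - (-1)*4)/(3*(-6 - 4)))*(2*0/(-3 + 0)) = ((⅓)*(4 - 1*(-4))/(-10))*(2*0/(-3)) = ((⅓)*(-⅒)*(4 + 4))*(2*0*(-⅓)) = ((⅓)*(-⅒)*8)*0 = -4/15*0 = 0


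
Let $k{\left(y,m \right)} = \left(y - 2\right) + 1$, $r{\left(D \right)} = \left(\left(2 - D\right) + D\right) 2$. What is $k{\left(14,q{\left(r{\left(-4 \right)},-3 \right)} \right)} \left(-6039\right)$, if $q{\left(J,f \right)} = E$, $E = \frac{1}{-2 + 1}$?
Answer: $-78507$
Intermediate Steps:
$E = -1$ ($E = \frac{1}{-1} = -1$)
$r{\left(D \right)} = 4$ ($r{\left(D \right)} = 2 \cdot 2 = 4$)
$q{\left(J,f \right)} = -1$
$k{\left(y,m \right)} = -1 + y$ ($k{\left(y,m \right)} = \left(-2 + y\right) + 1 = -1 + y$)
$k{\left(14,q{\left(r{\left(-4 \right)},-3 \right)} \right)} \left(-6039\right) = \left(-1 + 14\right) \left(-6039\right) = 13 \left(-6039\right) = -78507$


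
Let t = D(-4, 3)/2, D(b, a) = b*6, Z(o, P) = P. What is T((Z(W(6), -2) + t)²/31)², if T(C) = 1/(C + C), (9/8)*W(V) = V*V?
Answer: 961/153664 ≈ 0.0062539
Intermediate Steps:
W(V) = 8*V²/9 (W(V) = 8*(V*V)/9 = 8*V²/9)
D(b, a) = 6*b
t = -12 (t = (6*(-4))/2 = -24*½ = -12)
T(C) = 1/(2*C)
T((Z(W(6), -2) + t)²/31)² = (1/(2*(((-2 - 12)²/31))))² = (1/(2*(((-14)²*(1/31)))))² = (1/(2*((196*(1/31)))))² = (1/(2*(196/31)))² = ((½)*(31/196))² = (31/392)² = 961/153664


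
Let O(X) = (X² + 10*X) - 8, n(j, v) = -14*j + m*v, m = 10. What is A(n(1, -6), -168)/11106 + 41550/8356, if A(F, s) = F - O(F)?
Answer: 105332197/23200434 ≈ 4.5401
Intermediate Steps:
n(j, v) = -14*j + 10*v
O(X) = -8 + X² + 10*X
A(F, s) = 8 - F² - 9*F (A(F, s) = F - (-8 + F² + 10*F) = F + (8 - F² - 10*F) = 8 - F² - 9*F)
A(n(1, -6), -168)/11106 + 41550/8356 = (8 - (-14*1 + 10*(-6))² - 9*(-14*1 + 10*(-6)))/11106 + 41550/8356 = (8 - (-14 - 60)² - 9*(-14 - 60))*(1/11106) + 41550*(1/8356) = (8 - 1*(-74)² - 9*(-74))*(1/11106) + 20775/4178 = (8 - 1*5476 + 666)*(1/11106) + 20775/4178 = (8 - 5476 + 666)*(1/11106) + 20775/4178 = -4802*1/11106 + 20775/4178 = -2401/5553 + 20775/4178 = 105332197/23200434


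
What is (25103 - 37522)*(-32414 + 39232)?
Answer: -84672742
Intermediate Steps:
(25103 - 37522)*(-32414 + 39232) = -12419*6818 = -84672742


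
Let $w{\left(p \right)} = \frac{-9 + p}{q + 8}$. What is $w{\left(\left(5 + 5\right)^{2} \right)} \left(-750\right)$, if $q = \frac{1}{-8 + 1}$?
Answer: $- \frac{95550}{11} \approx -8686.4$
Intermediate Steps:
$q = - \frac{1}{7}$ ($q = \frac{1}{-7} = - \frac{1}{7} \approx -0.14286$)
$w{\left(p \right)} = - \frac{63}{55} + \frac{7 p}{55}$ ($w{\left(p \right)} = \frac{-9 + p}{- \frac{1}{7} + 8} = \frac{-9 + p}{\frac{55}{7}} = \left(-9 + p\right) \frac{7}{55} = - \frac{63}{55} + \frac{7 p}{55}$)
$w{\left(\left(5 + 5\right)^{2} \right)} \left(-750\right) = \left(- \frac{63}{55} + \frac{7 \left(5 + 5\right)^{2}}{55}\right) \left(-750\right) = \left(- \frac{63}{55} + \frac{7 \cdot 10^{2}}{55}\right) \left(-750\right) = \left(- \frac{63}{55} + \frac{7}{55} \cdot 100\right) \left(-750\right) = \left(- \frac{63}{55} + \frac{140}{11}\right) \left(-750\right) = \frac{637}{55} \left(-750\right) = - \frac{95550}{11}$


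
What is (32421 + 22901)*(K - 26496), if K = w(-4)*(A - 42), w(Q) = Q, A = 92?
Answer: -1476876112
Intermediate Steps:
K = -200 (K = -4*(92 - 42) = -4*50 = -200)
(32421 + 22901)*(K - 26496) = (32421 + 22901)*(-200 - 26496) = 55322*(-26696) = -1476876112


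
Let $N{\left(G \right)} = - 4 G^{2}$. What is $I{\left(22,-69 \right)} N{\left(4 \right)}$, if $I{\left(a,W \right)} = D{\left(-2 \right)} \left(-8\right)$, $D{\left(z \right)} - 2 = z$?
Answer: $0$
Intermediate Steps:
$D{\left(z \right)} = 2 + z$
$I{\left(a,W \right)} = 0$ ($I{\left(a,W \right)} = \left(2 - 2\right) \left(-8\right) = 0 \left(-8\right) = 0$)
$I{\left(22,-69 \right)} N{\left(4 \right)} = 0 \left(- 4 \cdot 4^{2}\right) = 0 \left(\left(-4\right) 16\right) = 0 \left(-64\right) = 0$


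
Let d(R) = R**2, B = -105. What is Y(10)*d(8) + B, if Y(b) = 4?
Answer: 151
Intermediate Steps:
Y(10)*d(8) + B = 4*8**2 - 105 = 4*64 - 105 = 256 - 105 = 151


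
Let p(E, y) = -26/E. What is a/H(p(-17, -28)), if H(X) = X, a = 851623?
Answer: 14477591/26 ≈ 5.5683e+5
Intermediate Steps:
a/H(p(-17, -28)) = 851623/((-26/(-17))) = 851623/((-26*(-1/17))) = 851623/(26/17) = 851623*(17/26) = 14477591/26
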